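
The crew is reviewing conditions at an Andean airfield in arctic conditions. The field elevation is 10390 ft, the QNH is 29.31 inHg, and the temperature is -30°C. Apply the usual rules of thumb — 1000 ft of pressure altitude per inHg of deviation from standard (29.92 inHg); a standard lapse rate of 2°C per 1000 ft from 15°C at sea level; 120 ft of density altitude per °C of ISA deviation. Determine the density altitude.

Pressure altitude = 10390 + (29.92 − 29.31) × 1000 = 10390 + (+610) = 11000 ft.
ISA temperature at 11000 ft = 15 − 2 × (11000/1000) = -7°C.
ISA deviation = -30 − (-7) = -23°C.
Density altitude = 11000 + 120 × (-23) = 8240 ft.

8240 ft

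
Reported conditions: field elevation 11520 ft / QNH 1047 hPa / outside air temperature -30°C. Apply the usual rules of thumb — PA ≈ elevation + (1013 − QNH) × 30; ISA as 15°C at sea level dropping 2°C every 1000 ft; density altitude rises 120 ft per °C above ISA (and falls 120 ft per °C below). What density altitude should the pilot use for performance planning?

Pressure altitude = 11520 + (1013 − 1047) × 30 = 11520 + (-1020) = 10500 ft.
ISA temperature at 10500 ft = 15 − 2 × (10500/1000) = -6°C.
ISA deviation = -30 − (-6) = -24°C.
Density altitude = 10500 + 120 × (-24) = 7620 ft.

7620 ft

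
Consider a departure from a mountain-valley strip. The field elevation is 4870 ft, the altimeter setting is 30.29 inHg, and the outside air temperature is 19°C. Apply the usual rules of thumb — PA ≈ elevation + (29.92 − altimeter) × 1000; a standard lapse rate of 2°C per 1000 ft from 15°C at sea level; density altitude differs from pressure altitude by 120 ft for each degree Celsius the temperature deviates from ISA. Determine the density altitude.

6060 ft

Pressure altitude = 4870 + (29.92 − 30.29) × 1000 = 4870 + (-370) = 4500 ft.
ISA temperature at 4500 ft = 15 − 2 × (4500/1000) = 6°C.
ISA deviation = 19 − 6 = +13°C.
Density altitude = 4500 + 120 × (13) = 6060 ft.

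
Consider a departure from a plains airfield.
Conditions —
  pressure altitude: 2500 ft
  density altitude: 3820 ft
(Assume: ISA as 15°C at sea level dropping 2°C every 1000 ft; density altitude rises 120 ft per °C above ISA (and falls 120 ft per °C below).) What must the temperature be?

Density altitude − pressure altitude = 3820 − 2500 = +1320 ft.
At 120 ft/°C that is an ISA deviation of 1320/120 = +11°C.
ISA temperature at 2500 ft = 15 − 2 × (2500/1000) = 10°C.
OAT = ISA + deviation = 10 + (+11) = 21°C.

21°C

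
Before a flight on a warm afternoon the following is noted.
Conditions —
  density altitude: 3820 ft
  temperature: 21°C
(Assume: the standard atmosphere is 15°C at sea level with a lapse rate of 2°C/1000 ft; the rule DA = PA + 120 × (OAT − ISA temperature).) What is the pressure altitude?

DA = PA + 120 × (OAT − (15 − 2·PA/1000)) = PA + 120·OAT − 1800 + 0.24·PA = 1.24·PA + 120·OAT − 1800.
So 1.24·PA = 3820 − 120 × 21 + 1800 = 3100.
PA = 3100 / 1.24 = 2500 ft.

2500 ft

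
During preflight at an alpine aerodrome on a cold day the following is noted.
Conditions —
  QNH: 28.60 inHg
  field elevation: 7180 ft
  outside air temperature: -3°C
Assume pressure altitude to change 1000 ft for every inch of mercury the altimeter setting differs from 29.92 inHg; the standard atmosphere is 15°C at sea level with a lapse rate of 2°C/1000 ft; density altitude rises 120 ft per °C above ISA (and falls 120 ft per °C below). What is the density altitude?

8380 ft

Pressure altitude = 7180 + (29.92 − 28.60) × 1000 = 7180 + (+1320) = 8500 ft.
ISA temperature at 8500 ft = 15 − 2 × (8500/1000) = -2°C.
ISA deviation = -3 − (-2) = -1°C.
Density altitude = 8500 + 120 × (-1) = 8380 ft.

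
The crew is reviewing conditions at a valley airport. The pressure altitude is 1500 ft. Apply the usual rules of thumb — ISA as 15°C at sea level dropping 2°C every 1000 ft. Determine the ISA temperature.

ISA temperature = 15 − 2 × (1500/1000) = 15 − 3 = 12°C.

12°C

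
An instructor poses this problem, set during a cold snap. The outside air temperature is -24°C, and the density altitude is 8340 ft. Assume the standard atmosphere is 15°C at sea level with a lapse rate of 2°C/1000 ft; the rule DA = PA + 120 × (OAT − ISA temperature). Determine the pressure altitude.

DA = PA + 120 × (OAT − (15 − 2·PA/1000)) = PA + 120·OAT − 1800 + 0.24·PA = 1.24·PA + 120·OAT − 1800.
So 1.24·PA = 8340 − 120 × (-24) + 1800 = 13020.
PA = 13020 / 1.24 = 10500 ft.

10500 ft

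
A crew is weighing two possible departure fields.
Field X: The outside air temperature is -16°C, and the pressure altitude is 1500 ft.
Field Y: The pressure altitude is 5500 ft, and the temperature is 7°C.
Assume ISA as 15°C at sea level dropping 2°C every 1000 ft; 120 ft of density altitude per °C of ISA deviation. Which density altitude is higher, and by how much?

Field Y by 7720 ft

Field X: ISA temp = 12°C, deviation -28°C, DA = 1500 + 120 × (-28) = -1860 ft.
Field Y: ISA temp = 4°C, deviation +3°C, DA = 5500 + 120 × 3 = 5860 ft.
Field Y is higher by 5860 − (-1860) = 7720 ft.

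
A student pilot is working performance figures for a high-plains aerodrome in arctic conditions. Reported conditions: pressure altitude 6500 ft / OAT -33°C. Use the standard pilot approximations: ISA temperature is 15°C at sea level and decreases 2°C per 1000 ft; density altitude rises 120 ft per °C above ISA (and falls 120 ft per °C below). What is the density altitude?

2300 ft

ISA temperature at 6500 ft = 15 − 2 × (6500/1000) = 2°C.
ISA deviation = -33 − 2 = -35°C.
Density altitude = 6500 + 120 × (-35) = 6500 + (-4200) = 2300 ft.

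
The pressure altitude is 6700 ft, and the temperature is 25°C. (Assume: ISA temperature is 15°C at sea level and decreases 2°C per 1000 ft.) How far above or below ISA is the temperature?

ISA temperature at 6700 ft = 15 − 2 × (6700/1000) = 1.6°C.
Deviation = OAT − ISA = 25 − 1.6 = +23.4°C.

ISA+23.4°C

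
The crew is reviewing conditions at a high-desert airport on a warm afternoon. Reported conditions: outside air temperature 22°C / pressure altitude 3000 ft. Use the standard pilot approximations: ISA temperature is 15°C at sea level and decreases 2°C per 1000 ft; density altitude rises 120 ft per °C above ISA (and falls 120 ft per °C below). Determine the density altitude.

ISA temperature at 3000 ft = 15 − 2 × (3000/1000) = 9°C.
ISA deviation = 22 − 9 = +13°C.
Density altitude = 3000 + 120 × (13) = 3000 + (+1560) = 4560 ft.

4560 ft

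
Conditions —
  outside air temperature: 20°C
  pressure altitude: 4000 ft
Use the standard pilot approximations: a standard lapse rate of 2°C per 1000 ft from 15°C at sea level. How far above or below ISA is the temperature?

ISA+13°C

ISA temperature at 4000 ft = 15 − 2 × (4000/1000) = 7°C.
Deviation = OAT − ISA = 20 − 7 = +13°C.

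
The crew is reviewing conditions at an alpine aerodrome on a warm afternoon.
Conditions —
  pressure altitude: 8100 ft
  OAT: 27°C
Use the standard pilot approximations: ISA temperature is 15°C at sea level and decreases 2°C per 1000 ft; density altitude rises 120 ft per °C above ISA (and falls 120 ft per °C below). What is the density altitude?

11484 ft

ISA temperature at 8100 ft = 15 − 2 × (8100/1000) = -1.2°C.
ISA deviation = 27 − (-1.2) = +28.2°C.
Density altitude = 8100 + 120 × (28.2) = 8100 + (+3384) = 11484 ft.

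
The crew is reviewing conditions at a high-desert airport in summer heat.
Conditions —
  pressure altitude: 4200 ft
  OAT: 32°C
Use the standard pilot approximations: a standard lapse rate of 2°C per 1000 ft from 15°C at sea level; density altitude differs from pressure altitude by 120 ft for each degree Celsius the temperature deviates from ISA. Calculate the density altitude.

7248 ft

ISA temperature at 4200 ft = 15 − 2 × (4200/1000) = 6.6°C.
ISA deviation = 32 − 6.6 = +25.4°C.
Density altitude = 4200 + 120 × (25.4) = 4200 + (+3048) = 7248 ft.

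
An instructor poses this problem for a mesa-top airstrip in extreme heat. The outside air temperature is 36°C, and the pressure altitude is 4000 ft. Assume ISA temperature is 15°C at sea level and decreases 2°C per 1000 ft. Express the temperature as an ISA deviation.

ISA temperature at 4000 ft = 15 − 2 × (4000/1000) = 7°C.
Deviation = OAT − ISA = 36 − 7 = +29°C.

ISA+29°C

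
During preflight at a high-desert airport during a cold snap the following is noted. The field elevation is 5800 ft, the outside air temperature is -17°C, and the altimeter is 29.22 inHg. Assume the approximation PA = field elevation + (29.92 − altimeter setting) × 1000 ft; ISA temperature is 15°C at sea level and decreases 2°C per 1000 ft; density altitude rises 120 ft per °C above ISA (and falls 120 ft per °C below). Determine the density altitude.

4220 ft

Pressure altitude = 5800 + (29.92 − 29.22) × 1000 = 5800 + (+700) = 6500 ft.
ISA temperature at 6500 ft = 15 − 2 × (6500/1000) = 2°C.
ISA deviation = -17 − 2 = -19°C.
Density altitude = 6500 + 120 × (-19) = 4220 ft.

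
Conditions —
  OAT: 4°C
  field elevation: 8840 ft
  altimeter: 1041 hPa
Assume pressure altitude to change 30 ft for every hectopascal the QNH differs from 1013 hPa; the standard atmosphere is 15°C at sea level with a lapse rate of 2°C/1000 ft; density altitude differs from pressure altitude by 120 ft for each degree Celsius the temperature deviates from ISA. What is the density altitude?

Pressure altitude = 8840 + (1013 − 1041) × 30 = 8840 + (-840) = 8000 ft.
ISA temperature at 8000 ft = 15 − 2 × (8000/1000) = -1°C.
ISA deviation = 4 − (-1) = +5°C.
Density altitude = 8000 + 120 × (5) = 8600 ft.

8600 ft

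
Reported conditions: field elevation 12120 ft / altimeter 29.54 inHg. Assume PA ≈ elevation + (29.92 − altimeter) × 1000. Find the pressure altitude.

12500 ft

Pressure correction = (29.92 − 29.54) × 1000 = +380 ft.
Pressure altitude = 12120 + (+380) = 12500 ft.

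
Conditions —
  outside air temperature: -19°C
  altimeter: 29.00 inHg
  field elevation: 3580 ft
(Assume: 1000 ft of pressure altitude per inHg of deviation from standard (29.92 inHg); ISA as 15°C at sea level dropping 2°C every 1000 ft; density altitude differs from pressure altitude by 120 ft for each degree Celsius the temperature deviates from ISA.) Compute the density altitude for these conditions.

1500 ft

Pressure altitude = 3580 + (29.92 − 29.00) × 1000 = 3580 + (+920) = 4500 ft.
ISA temperature at 4500 ft = 15 − 2 × (4500/1000) = 6°C.
ISA deviation = -19 − 6 = -25°C.
Density altitude = 4500 + 120 × (-25) = 1500 ft.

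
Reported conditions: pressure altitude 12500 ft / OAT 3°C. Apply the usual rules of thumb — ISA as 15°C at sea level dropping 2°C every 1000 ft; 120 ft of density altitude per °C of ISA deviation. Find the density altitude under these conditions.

14060 ft

ISA temperature at 12500 ft = 15 − 2 × (12500/1000) = -10°C.
ISA deviation = 3 − (-10) = +13°C.
Density altitude = 12500 + 120 × (13) = 12500 + (+1560) = 14060 ft.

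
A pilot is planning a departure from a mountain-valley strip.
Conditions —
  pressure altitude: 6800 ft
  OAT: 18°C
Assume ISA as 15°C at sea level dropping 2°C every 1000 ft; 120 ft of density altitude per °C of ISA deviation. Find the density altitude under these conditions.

ISA temperature at 6800 ft = 15 − 2 × (6800/1000) = 1.4°C.
ISA deviation = 18 − 1.4 = +16.6°C.
Density altitude = 6800 + 120 × (16.6) = 6800 + (+1992) = 8792 ft.

8792 ft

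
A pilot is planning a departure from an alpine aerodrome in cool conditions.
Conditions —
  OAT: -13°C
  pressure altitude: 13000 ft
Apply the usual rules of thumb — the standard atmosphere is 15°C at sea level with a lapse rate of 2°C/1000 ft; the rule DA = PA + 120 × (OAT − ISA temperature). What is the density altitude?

ISA temperature at 13000 ft = 15 − 2 × (13000/1000) = -11°C.
ISA deviation = -13 − (-11) = -2°C.
Density altitude = 13000 + 120 × (-2) = 13000 + (-240) = 12760 ft.

12760 ft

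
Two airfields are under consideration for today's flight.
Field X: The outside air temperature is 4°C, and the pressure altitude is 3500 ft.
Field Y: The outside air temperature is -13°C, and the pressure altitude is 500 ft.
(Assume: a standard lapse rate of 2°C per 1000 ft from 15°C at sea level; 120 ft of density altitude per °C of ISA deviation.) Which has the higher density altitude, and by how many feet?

Field X by 5760 ft

Field X: ISA temp = 8°C, deviation -4°C, DA = 3500 + 120 × (-4) = 3020 ft.
Field Y: ISA temp = 14°C, deviation -27°C, DA = 500 + 120 × (-27) = -2740 ft.
Field X is higher by 3020 − (-2740) = 5760 ft.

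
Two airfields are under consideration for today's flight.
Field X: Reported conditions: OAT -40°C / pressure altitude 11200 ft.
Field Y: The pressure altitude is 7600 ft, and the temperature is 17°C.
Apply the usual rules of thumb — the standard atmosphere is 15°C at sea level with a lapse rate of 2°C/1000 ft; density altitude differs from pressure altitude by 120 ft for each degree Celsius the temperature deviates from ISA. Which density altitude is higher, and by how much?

Field X: ISA temp = -7.4°C, deviation -32.6°C, DA = 11200 + 120 × (-32.6) = 7288 ft.
Field Y: ISA temp = -0.2°C, deviation +17.2°C, DA = 7600 + 120 × 17.2 = 9664 ft.
Field Y is higher by 9664 − 7288 = 2376 ft.

Field Y by 2376 ft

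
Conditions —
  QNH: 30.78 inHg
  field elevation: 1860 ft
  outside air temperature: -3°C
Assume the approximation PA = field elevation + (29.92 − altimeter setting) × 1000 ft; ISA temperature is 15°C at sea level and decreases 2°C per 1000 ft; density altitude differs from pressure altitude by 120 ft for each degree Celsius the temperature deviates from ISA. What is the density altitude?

-920 ft

Pressure altitude = 1860 + (29.92 − 30.78) × 1000 = 1860 + (-860) = 1000 ft.
ISA temperature at 1000 ft = 15 − 2 × (1000/1000) = 13°C.
ISA deviation = -3 − 13 = -16°C.
Density altitude = 1000 + 120 × (-16) = -920 ft.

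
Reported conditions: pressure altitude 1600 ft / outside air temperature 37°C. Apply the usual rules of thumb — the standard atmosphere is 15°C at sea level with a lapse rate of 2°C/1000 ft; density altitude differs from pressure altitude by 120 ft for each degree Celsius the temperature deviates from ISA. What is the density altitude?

ISA temperature at 1600 ft = 15 − 2 × (1600/1000) = 11.8°C.
ISA deviation = 37 − 11.8 = +25.2°C.
Density altitude = 1600 + 120 × (25.2) = 1600 + (+3024) = 4624 ft.

4624 ft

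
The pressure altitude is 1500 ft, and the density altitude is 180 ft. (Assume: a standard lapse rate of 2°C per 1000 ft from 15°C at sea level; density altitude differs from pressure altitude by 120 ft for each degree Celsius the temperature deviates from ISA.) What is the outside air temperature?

Density altitude − pressure altitude = 180 − 1500 = -1320 ft.
At 120 ft/°C that is an ISA deviation of -1320/120 = -11°C.
ISA temperature at 1500 ft = 15 − 2 × (1500/1000) = 12°C.
OAT = ISA + deviation = 12 + (-11) = 1°C.

1°C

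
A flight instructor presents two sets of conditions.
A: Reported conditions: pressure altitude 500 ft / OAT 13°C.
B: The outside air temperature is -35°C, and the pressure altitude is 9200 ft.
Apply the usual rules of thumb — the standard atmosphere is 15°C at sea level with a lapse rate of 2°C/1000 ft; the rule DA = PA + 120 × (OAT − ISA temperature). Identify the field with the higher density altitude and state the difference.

B by 5028 ft

A: ISA temp = 14°C, deviation -1°C, DA = 500 + 120 × (-1) = 380 ft.
B: ISA temp = -3.4°C, deviation -31.6°C, DA = 9200 + 120 × (-31.6) = 5408 ft.
B is higher by 5408 − 380 = 5028 ft.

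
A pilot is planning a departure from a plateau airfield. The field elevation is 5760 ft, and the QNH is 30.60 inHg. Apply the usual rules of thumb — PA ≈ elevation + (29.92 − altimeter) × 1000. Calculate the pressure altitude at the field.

Pressure correction = (29.92 − 30.60) × 1000 = -680 ft.
Pressure altitude = 5760 + (-680) = 5080 ft.

5080 ft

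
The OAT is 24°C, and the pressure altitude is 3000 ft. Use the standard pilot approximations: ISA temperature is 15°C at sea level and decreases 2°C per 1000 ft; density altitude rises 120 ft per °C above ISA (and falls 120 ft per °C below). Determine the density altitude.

ISA temperature at 3000 ft = 15 − 2 × (3000/1000) = 9°C.
ISA deviation = 24 − 9 = +15°C.
Density altitude = 3000 + 120 × (15) = 3000 + (+1800) = 4800 ft.

4800 ft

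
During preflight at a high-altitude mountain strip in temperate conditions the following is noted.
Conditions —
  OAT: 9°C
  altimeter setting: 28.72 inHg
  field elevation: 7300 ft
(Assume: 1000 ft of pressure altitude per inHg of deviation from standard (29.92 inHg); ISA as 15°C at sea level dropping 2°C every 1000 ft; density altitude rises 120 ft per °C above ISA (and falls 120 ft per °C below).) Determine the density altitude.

9820 ft

Pressure altitude = 7300 + (29.92 − 28.72) × 1000 = 7300 + (+1200) = 8500 ft.
ISA temperature at 8500 ft = 15 − 2 × (8500/1000) = -2°C.
ISA deviation = 9 − (-2) = +11°C.
Density altitude = 8500 + 120 × (11) = 9820 ft.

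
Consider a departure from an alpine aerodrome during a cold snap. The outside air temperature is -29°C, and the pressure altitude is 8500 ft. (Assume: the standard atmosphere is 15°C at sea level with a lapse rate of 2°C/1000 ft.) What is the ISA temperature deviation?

ISA-27°C

ISA temperature at 8500 ft = 15 − 2 × (8500/1000) = -2°C.
Deviation = OAT − ISA = -29 − (-2) = -27°C.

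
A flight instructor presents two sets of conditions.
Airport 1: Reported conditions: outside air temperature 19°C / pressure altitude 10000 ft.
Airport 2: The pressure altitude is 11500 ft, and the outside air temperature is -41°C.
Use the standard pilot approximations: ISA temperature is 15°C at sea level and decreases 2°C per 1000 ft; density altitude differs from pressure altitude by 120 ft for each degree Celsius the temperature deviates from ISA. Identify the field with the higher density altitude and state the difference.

Airport 1: ISA temp = -5°C, deviation +24°C, DA = 10000 + 120 × 24 = 12880 ft.
Airport 2: ISA temp = -8°C, deviation -33°C, DA = 11500 + 120 × (-33) = 7540 ft.
Airport 1 is higher by 12880 − 7540 = 5340 ft.

Airport 1 by 5340 ft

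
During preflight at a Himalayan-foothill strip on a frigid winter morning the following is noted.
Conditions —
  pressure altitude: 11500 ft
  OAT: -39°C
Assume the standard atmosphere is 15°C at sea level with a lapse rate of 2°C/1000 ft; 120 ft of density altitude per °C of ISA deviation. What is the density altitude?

ISA temperature at 11500 ft = 15 − 2 × (11500/1000) = -8°C.
ISA deviation = -39 − (-8) = -31°C.
Density altitude = 11500 + 120 × (-31) = 11500 + (-3720) = 7780 ft.

7780 ft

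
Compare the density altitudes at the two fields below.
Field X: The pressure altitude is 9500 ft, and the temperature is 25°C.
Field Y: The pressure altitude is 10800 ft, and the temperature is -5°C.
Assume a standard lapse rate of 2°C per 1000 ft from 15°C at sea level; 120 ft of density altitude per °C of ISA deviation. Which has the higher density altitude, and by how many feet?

Field X: ISA temp = -4°C, deviation +29°C, DA = 9500 + 120 × 29 = 12980 ft.
Field Y: ISA temp = -6.6°C, deviation +1.6°C, DA = 10800 + 120 × 1.6 = 10992 ft.
Field X is higher by 12980 − 10992 = 1988 ft.

Field X by 1988 ft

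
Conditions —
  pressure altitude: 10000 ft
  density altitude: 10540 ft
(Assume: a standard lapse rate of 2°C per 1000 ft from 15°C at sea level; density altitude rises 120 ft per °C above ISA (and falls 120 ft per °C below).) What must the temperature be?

Density altitude − pressure altitude = 10540 − 10000 = +540 ft.
At 120 ft/°C that is an ISA deviation of 540/120 = +4.5°C.
ISA temperature at 10000 ft = 15 − 2 × (10000/1000) = -5°C.
OAT = ISA + deviation = -5 + (+4.5) = -0.5°C.

-0.5°C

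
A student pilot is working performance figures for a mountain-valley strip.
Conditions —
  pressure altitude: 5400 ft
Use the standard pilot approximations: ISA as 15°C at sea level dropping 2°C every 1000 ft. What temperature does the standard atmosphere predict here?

ISA temperature = 15 − 2 × (5400/1000) = 15 − 10.8 = 4.2°C.

4.2°C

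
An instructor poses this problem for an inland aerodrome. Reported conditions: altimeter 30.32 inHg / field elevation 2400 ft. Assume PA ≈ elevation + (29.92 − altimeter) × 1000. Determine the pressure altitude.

Pressure correction = (29.92 − 30.32) × 1000 = -400 ft.
Pressure altitude = 2400 + (-400) = 2000 ft.

2000 ft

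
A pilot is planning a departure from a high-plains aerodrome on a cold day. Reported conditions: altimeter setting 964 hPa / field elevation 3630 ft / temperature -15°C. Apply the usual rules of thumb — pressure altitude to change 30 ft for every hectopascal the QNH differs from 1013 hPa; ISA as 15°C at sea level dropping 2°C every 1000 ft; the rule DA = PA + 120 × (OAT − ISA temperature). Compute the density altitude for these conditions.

2724 ft

Pressure altitude = 3630 + (1013 − 964) × 30 = 3630 + (+1470) = 5100 ft.
ISA temperature at 5100 ft = 15 − 2 × (5100/1000) = 4.8°C.
ISA deviation = -15 − 4.8 = -19.8°C.
Density altitude = 5100 + 120 × (-19.8) = 2724 ft.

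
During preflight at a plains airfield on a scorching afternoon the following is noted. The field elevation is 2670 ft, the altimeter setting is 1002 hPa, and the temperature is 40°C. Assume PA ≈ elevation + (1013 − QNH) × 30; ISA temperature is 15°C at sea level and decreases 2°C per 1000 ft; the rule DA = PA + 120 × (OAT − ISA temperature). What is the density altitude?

6720 ft

Pressure altitude = 2670 + (1013 − 1002) × 30 = 2670 + (+330) = 3000 ft.
ISA temperature at 3000 ft = 15 − 2 × (3000/1000) = 9°C.
ISA deviation = 40 − 9 = +31°C.
Density altitude = 3000 + 120 × (31) = 6720 ft.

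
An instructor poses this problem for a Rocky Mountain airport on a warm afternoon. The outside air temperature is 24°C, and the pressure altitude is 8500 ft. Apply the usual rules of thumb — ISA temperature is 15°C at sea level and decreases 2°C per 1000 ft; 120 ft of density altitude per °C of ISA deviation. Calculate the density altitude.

ISA temperature at 8500 ft = 15 − 2 × (8500/1000) = -2°C.
ISA deviation = 24 − (-2) = +26°C.
Density altitude = 8500 + 120 × (26) = 8500 + (+3120) = 11620 ft.

11620 ft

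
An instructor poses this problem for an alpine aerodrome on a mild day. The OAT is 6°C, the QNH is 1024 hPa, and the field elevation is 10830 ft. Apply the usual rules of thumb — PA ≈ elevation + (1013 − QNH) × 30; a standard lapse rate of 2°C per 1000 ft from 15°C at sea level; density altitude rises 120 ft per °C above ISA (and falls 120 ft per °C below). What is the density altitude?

11940 ft

Pressure altitude = 10830 + (1013 − 1024) × 30 = 10830 + (-330) = 10500 ft.
ISA temperature at 10500 ft = 15 − 2 × (10500/1000) = -6°C.
ISA deviation = 6 − (-6) = +12°C.
Density altitude = 10500 + 120 × (12) = 11940 ft.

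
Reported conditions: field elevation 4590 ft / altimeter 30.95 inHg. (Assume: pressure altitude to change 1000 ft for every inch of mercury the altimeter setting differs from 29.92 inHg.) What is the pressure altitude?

Pressure correction = (29.92 − 30.95) × 1000 = -1030 ft.
Pressure altitude = 4590 + (-1030) = 3560 ft.

3560 ft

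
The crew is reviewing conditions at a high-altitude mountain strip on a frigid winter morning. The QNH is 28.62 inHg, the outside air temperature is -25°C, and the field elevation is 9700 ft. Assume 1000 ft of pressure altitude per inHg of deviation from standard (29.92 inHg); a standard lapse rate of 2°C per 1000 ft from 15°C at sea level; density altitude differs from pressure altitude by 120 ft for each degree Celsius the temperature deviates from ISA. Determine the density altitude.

Pressure altitude = 9700 + (29.92 − 28.62) × 1000 = 9700 + (+1300) = 11000 ft.
ISA temperature at 11000 ft = 15 − 2 × (11000/1000) = -7°C.
ISA deviation = -25 − (-7) = -18°C.
Density altitude = 11000 + 120 × (-18) = 8840 ft.

8840 ft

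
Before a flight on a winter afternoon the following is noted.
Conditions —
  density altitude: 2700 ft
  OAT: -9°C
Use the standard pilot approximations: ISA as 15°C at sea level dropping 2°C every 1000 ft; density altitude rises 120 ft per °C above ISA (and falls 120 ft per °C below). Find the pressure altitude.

4500 ft

DA = PA + 120 × (OAT − (15 − 2·PA/1000)) = PA + 120·OAT − 1800 + 0.24·PA = 1.24·PA + 120·OAT − 1800.
So 1.24·PA = 2700 − 120 × (-9) + 1800 = 5580.
PA = 5580 / 1.24 = 4500 ft.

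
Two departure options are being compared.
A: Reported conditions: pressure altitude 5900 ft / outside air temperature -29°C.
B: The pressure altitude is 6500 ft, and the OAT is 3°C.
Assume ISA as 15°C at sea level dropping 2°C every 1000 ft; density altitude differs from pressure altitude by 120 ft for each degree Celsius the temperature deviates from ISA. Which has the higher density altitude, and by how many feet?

B by 4584 ft

A: ISA temp = 3.2°C, deviation -32.2°C, DA = 5900 + 120 × (-32.2) = 2036 ft.
B: ISA temp = 2°C, deviation +1°C, DA = 6500 + 120 × 1 = 6620 ft.
B is higher by 6620 − 2036 = 4584 ft.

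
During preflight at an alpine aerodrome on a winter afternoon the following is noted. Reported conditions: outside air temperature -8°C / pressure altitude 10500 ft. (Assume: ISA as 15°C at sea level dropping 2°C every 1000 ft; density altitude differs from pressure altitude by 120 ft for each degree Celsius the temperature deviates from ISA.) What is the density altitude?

ISA temperature at 10500 ft = 15 − 2 × (10500/1000) = -6°C.
ISA deviation = -8 − (-6) = -2°C.
Density altitude = 10500 + 120 × (-2) = 10500 + (-240) = 10260 ft.

10260 ft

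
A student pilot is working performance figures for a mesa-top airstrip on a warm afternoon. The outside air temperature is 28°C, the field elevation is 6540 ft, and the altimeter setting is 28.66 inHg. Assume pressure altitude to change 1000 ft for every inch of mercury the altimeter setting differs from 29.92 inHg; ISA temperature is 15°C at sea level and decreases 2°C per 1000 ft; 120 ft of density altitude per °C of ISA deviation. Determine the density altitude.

11232 ft

Pressure altitude = 6540 + (29.92 − 28.66) × 1000 = 6540 + (+1260) = 7800 ft.
ISA temperature at 7800 ft = 15 − 2 × (7800/1000) = -0.6°C.
ISA deviation = 28 − (-0.6) = +28.6°C.
Density altitude = 7800 + 120 × (28.6) = 11232 ft.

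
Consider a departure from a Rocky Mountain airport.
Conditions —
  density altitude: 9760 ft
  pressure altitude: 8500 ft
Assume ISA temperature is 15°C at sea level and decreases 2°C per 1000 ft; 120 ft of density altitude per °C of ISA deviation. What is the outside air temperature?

8.5°C

Density altitude − pressure altitude = 9760 − 8500 = +1260 ft.
At 120 ft/°C that is an ISA deviation of 1260/120 = +10.5°C.
ISA temperature at 8500 ft = 15 − 2 × (8500/1000) = -2°C.
OAT = ISA + deviation = -2 + (+10.5) = 8.5°C.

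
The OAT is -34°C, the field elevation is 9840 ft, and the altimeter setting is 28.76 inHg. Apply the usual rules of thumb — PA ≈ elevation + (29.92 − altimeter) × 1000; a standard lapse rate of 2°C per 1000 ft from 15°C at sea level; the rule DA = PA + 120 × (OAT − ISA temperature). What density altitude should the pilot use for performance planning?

Pressure altitude = 9840 + (29.92 − 28.76) × 1000 = 9840 + (+1160) = 11000 ft.
ISA temperature at 11000 ft = 15 − 2 × (11000/1000) = -7°C.
ISA deviation = -34 − (-7) = -27°C.
Density altitude = 11000 + 120 × (-27) = 7760 ft.

7760 ft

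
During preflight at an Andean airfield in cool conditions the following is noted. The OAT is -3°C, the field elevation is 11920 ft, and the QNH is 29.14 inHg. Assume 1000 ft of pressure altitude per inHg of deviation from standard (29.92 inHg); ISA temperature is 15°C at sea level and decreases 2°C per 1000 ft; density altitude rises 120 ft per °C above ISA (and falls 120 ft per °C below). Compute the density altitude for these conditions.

13588 ft

Pressure altitude = 11920 + (29.92 − 29.14) × 1000 = 11920 + (+780) = 12700 ft.
ISA temperature at 12700 ft = 15 − 2 × (12700/1000) = -10.4°C.
ISA deviation = -3 − (-10.4) = +7.4°C.
Density altitude = 12700 + 120 × (7.4) = 13588 ft.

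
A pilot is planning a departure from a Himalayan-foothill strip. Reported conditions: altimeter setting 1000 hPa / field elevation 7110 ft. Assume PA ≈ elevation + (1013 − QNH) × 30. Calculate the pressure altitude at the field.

7500 ft

Pressure correction = (1013 − 1000) × 30 = +390 ft.
Pressure altitude = 7110 + (+390) = 7500 ft.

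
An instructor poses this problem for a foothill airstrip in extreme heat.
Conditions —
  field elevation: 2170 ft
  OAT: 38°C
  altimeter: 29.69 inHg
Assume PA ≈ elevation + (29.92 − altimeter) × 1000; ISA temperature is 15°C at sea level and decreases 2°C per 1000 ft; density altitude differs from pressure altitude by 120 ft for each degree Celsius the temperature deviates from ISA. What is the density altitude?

5736 ft

Pressure altitude = 2170 + (29.92 − 29.69) × 1000 = 2170 + (+230) = 2400 ft.
ISA temperature at 2400 ft = 15 − 2 × (2400/1000) = 10.2°C.
ISA deviation = 38 − 10.2 = +27.8°C.
Density altitude = 2400 + 120 × (27.8) = 5736 ft.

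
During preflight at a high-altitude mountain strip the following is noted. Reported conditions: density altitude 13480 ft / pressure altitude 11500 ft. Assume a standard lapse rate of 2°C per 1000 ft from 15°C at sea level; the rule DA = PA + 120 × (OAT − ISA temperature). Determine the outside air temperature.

8.5°C

Density altitude − pressure altitude = 13480 − 11500 = +1980 ft.
At 120 ft/°C that is an ISA deviation of 1980/120 = +16.5°C.
ISA temperature at 11500 ft = 15 − 2 × (11500/1000) = -8°C.
OAT = ISA + deviation = -8 + (+16.5) = 8.5°C.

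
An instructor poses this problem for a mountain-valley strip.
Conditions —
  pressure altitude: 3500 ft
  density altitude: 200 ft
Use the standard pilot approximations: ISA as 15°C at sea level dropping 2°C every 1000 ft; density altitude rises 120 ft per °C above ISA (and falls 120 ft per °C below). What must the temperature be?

-19.5°C

Density altitude − pressure altitude = 200 − 3500 = -3300 ft.
At 120 ft/°C that is an ISA deviation of -3300/120 = -27.5°C.
ISA temperature at 3500 ft = 15 − 2 × (3500/1000) = 8°C.
OAT = ISA + deviation = 8 + (-27.5) = -19.5°C.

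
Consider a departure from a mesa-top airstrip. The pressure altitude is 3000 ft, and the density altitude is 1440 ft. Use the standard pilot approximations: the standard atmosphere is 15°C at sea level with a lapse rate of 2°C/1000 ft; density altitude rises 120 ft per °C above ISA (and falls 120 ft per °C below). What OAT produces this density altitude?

-4°C

Density altitude − pressure altitude = 1440 − 3000 = -1560 ft.
At 120 ft/°C that is an ISA deviation of -1560/120 = -13°C.
ISA temperature at 3000 ft = 15 − 2 × (3000/1000) = 9°C.
OAT = ISA + deviation = 9 + (-13) = -4°C.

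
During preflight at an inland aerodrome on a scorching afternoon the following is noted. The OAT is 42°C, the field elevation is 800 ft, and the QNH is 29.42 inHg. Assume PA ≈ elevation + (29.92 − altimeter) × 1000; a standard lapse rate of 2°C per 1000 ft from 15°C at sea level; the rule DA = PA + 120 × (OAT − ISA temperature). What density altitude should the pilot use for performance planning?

4852 ft

Pressure altitude = 800 + (29.92 − 29.42) × 1000 = 800 + (+500) = 1300 ft.
ISA temperature at 1300 ft = 15 − 2 × (1300/1000) = 12.4°C.
ISA deviation = 42 − 12.4 = +29.6°C.
Density altitude = 1300 + 120 × (29.6) = 4852 ft.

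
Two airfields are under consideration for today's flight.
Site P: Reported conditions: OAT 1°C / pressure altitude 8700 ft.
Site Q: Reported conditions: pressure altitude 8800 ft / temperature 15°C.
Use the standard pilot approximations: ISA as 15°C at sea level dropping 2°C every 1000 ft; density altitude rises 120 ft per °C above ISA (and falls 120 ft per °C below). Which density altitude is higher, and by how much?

Site Q by 1804 ft

Site P: ISA temp = -2.4°C, deviation +3.4°C, DA = 8700 + 120 × 3.4 = 9108 ft.
Site Q: ISA temp = -2.6°C, deviation +17.6°C, DA = 8800 + 120 × 17.6 = 10912 ft.
Site Q is higher by 10912 − 9108 = 1804 ft.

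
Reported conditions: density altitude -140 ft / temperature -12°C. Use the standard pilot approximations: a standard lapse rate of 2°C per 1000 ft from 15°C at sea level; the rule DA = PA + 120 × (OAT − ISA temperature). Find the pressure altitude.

DA = PA + 120 × (OAT − (15 − 2·PA/1000)) = PA + 120·OAT − 1800 + 0.24·PA = 1.24·PA + 120·OAT − 1800.
So 1.24·PA = -140 − 120 × (-12) + 1800 = 3100.
PA = 3100 / 1.24 = 2500 ft.

2500 ft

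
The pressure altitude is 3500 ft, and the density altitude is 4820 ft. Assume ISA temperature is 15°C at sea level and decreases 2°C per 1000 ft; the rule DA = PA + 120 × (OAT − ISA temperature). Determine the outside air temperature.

19°C

Density altitude − pressure altitude = 4820 − 3500 = +1320 ft.
At 120 ft/°C that is an ISA deviation of 1320/120 = +11°C.
ISA temperature at 3500 ft = 15 − 2 × (3500/1000) = 8°C.
OAT = ISA + deviation = 8 + (+11) = 19°C.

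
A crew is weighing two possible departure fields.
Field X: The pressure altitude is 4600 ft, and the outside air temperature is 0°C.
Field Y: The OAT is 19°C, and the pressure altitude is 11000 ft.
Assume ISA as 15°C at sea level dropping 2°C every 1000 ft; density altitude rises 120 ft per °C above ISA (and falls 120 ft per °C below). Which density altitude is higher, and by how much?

Field X: ISA temp = 5.8°C, deviation -5.8°C, DA = 4600 + 120 × (-5.8) = 3904 ft.
Field Y: ISA temp = -7°C, deviation +26°C, DA = 11000 + 120 × 26 = 14120 ft.
Field Y is higher by 14120 − 3904 = 10216 ft.

Field Y by 10216 ft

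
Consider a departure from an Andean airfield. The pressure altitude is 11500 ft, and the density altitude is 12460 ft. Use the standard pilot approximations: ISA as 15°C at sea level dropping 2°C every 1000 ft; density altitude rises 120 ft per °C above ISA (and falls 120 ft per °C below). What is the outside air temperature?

Density altitude − pressure altitude = 12460 − 11500 = +960 ft.
At 120 ft/°C that is an ISA deviation of 960/120 = +8°C.
ISA temperature at 11500 ft = 15 − 2 × (11500/1000) = -8°C.
OAT = ISA + deviation = -8 + (+8) = 0°C.

0°C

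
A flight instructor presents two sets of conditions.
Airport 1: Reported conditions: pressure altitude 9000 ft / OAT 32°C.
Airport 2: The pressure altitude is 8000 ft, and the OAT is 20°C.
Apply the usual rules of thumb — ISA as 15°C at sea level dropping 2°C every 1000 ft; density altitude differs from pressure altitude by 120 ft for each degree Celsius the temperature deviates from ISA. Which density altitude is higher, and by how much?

Airport 1 by 2680 ft

Airport 1: ISA temp = -3°C, deviation +35°C, DA = 9000 + 120 × 35 = 13200 ft.
Airport 2: ISA temp = -1°C, deviation +21°C, DA = 8000 + 120 × 21 = 10520 ft.
Airport 1 is higher by 13200 − 10520 = 2680 ft.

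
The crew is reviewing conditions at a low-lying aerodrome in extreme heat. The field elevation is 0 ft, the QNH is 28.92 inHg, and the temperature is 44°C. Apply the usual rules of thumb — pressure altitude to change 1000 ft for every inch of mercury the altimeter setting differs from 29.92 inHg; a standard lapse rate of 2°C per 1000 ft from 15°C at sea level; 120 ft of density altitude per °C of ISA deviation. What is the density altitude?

Pressure altitude = 0 + (29.92 − 28.92) × 1000 = 0 + (+1000) = 1000 ft.
ISA temperature at 1000 ft = 15 − 2 × (1000/1000) = 13°C.
ISA deviation = 44 − 13 = +31°C.
Density altitude = 1000 + 120 × (31) = 4720 ft.

4720 ft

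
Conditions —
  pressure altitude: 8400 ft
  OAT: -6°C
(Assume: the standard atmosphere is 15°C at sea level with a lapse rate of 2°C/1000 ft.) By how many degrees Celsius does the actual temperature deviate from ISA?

ISA-4.2°C

ISA temperature at 8400 ft = 15 − 2 × (8400/1000) = -1.8°C.
Deviation = OAT − ISA = -6 − (-1.8) = -4.2°C.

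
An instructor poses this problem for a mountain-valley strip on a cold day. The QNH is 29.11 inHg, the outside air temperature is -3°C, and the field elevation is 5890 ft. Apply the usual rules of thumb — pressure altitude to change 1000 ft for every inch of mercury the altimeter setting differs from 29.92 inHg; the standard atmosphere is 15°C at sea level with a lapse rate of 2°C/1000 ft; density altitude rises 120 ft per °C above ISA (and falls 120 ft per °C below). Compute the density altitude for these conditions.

6148 ft

Pressure altitude = 5890 + (29.92 − 29.11) × 1000 = 5890 + (+810) = 6700 ft.
ISA temperature at 6700 ft = 15 − 2 × (6700/1000) = 1.6°C.
ISA deviation = -3 − 1.6 = -4.6°C.
Density altitude = 6700 + 120 × (-4.6) = 6148 ft.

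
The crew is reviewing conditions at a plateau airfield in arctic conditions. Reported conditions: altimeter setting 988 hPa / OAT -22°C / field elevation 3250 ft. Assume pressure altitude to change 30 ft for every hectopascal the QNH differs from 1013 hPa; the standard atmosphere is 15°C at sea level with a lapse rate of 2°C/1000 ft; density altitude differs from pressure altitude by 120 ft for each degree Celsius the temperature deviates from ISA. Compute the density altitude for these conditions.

520 ft

Pressure altitude = 3250 + (1013 − 988) × 30 = 3250 + (+750) = 4000 ft.
ISA temperature at 4000 ft = 15 − 2 × (4000/1000) = 7°C.
ISA deviation = -22 − 7 = -29°C.
Density altitude = 4000 + 120 × (-29) = 520 ft.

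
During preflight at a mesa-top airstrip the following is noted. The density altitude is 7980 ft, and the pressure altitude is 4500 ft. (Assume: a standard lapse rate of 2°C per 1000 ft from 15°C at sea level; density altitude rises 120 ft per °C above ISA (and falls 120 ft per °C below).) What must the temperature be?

Density altitude − pressure altitude = 7980 − 4500 = +3480 ft.
At 120 ft/°C that is an ISA deviation of 3480/120 = +29°C.
ISA temperature at 4500 ft = 15 − 2 × (4500/1000) = 6°C.
OAT = ISA + deviation = 6 + (+29) = 35°C.

35°C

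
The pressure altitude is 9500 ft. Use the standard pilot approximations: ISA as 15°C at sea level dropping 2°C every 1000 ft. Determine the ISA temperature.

-4°C

ISA temperature = 15 − 2 × (9500/1000) = 15 − 19 = -4°C.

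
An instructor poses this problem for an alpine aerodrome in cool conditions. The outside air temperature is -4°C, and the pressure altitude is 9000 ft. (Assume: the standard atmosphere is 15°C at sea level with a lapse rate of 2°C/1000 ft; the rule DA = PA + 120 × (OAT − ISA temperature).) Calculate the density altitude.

ISA temperature at 9000 ft = 15 − 2 × (9000/1000) = -3°C.
ISA deviation = -4 − (-3) = -1°C.
Density altitude = 9000 + 120 × (-1) = 9000 + (-120) = 8880 ft.

8880 ft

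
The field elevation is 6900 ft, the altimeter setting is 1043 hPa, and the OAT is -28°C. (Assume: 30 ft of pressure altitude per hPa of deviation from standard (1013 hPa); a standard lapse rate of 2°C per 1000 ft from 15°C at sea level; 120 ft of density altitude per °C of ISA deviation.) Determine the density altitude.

2280 ft

Pressure altitude = 6900 + (1013 − 1043) × 30 = 6900 + (-900) = 6000 ft.
ISA temperature at 6000 ft = 15 − 2 × (6000/1000) = 3°C.
ISA deviation = -28 − 3 = -31°C.
Density altitude = 6000 + 120 × (-31) = 2280 ft.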